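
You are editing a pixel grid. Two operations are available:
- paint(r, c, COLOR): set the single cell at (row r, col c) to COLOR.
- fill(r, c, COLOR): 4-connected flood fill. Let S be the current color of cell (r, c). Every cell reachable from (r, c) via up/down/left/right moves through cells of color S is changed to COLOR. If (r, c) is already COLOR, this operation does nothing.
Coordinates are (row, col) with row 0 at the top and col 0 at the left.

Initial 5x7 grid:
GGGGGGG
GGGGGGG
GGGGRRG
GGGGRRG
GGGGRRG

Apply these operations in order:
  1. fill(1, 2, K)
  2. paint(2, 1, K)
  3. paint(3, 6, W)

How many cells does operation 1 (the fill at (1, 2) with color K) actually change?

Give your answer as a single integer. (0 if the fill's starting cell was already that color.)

Answer: 29

Derivation:
After op 1 fill(1,2,K) [29 cells changed]:
KKKKKKK
KKKKKKK
KKKKRRK
KKKKRRK
KKKKRRK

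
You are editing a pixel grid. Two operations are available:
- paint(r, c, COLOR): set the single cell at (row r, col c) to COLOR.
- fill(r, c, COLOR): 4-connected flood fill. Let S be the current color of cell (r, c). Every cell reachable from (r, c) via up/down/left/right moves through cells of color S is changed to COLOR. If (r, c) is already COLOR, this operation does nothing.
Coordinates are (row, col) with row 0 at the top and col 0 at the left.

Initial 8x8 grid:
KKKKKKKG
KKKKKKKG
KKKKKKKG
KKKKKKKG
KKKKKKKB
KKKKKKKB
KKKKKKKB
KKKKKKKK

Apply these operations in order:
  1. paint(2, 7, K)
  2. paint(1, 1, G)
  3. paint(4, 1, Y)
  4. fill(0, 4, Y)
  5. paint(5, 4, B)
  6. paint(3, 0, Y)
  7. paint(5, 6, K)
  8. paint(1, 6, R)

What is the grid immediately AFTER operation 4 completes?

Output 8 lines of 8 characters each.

After op 1 paint(2,7,K):
KKKKKKKG
KKKKKKKG
KKKKKKKK
KKKKKKKG
KKKKKKKB
KKKKKKKB
KKKKKKKB
KKKKKKKK
After op 2 paint(1,1,G):
KKKKKKKG
KGKKKKKG
KKKKKKKK
KKKKKKKG
KKKKKKKB
KKKKKKKB
KKKKKKKB
KKKKKKKK
After op 3 paint(4,1,Y):
KKKKKKKG
KGKKKKKG
KKKKKKKK
KKKKKKKG
KYKKKKKB
KKKKKKKB
KKKKKKKB
KKKKKKKK
After op 4 fill(0,4,Y) [56 cells changed]:
YYYYYYYG
YGYYYYYG
YYYYYYYY
YYYYYYYG
YYYYYYYB
YYYYYYYB
YYYYYYYB
YYYYYYYY

Answer: YYYYYYYG
YGYYYYYG
YYYYYYYY
YYYYYYYG
YYYYYYYB
YYYYYYYB
YYYYYYYB
YYYYYYYY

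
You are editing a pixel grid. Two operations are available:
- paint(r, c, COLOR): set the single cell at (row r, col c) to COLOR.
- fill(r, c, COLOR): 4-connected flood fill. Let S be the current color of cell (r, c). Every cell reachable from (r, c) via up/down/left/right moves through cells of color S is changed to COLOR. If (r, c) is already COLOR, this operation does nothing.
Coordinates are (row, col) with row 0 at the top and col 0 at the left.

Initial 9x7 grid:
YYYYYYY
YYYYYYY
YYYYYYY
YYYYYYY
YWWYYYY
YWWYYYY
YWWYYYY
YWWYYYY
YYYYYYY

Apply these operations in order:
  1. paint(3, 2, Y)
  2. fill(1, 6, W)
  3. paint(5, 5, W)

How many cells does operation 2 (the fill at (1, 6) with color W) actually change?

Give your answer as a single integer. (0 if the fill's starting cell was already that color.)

After op 1 paint(3,2,Y):
YYYYYYY
YYYYYYY
YYYYYYY
YYYYYYY
YWWYYYY
YWWYYYY
YWWYYYY
YWWYYYY
YYYYYYY
After op 2 fill(1,6,W) [55 cells changed]:
WWWWWWW
WWWWWWW
WWWWWWW
WWWWWWW
WWWWWWW
WWWWWWW
WWWWWWW
WWWWWWW
WWWWWWW

Answer: 55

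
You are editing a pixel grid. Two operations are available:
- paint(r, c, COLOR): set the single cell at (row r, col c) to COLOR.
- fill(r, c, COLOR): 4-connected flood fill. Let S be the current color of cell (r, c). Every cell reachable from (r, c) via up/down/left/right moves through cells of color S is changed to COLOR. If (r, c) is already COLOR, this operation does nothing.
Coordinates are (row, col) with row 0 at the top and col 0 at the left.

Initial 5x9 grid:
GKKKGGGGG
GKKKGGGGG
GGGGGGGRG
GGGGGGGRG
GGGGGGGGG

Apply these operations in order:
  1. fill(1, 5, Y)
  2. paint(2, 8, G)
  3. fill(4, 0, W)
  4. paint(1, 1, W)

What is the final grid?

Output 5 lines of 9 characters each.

After op 1 fill(1,5,Y) [37 cells changed]:
YKKKYYYYY
YKKKYYYYY
YYYYYYYRY
YYYYYYYRY
YYYYYYYYY
After op 2 paint(2,8,G):
YKKKYYYYY
YKKKYYYYY
YYYYYYYRG
YYYYYYYRY
YYYYYYYYY
After op 3 fill(4,0,W) [36 cells changed]:
WKKKWWWWW
WKKKWWWWW
WWWWWWWRG
WWWWWWWRW
WWWWWWWWW
After op 4 paint(1,1,W):
WKKKWWWWW
WWKKWWWWW
WWWWWWWRG
WWWWWWWRW
WWWWWWWWW

Answer: WKKKWWWWW
WWKKWWWWW
WWWWWWWRG
WWWWWWWRW
WWWWWWWWW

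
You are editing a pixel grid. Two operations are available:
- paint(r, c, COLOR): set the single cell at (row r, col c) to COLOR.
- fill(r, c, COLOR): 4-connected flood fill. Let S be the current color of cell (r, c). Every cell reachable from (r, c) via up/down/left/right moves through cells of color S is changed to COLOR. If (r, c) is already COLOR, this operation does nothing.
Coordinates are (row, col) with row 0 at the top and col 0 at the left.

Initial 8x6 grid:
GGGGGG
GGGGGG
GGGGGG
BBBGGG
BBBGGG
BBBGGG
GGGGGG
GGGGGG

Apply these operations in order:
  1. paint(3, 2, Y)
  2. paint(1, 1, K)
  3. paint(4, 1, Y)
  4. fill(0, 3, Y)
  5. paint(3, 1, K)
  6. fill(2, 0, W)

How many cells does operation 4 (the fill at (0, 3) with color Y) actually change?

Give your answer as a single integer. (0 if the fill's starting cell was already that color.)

After op 1 paint(3,2,Y):
GGGGGG
GGGGGG
GGGGGG
BBYGGG
BBBGGG
BBBGGG
GGGGGG
GGGGGG
After op 2 paint(1,1,K):
GGGGGG
GKGGGG
GGGGGG
BBYGGG
BBBGGG
BBBGGG
GGGGGG
GGGGGG
After op 3 paint(4,1,Y):
GGGGGG
GKGGGG
GGGGGG
BBYGGG
BYBGGG
BBBGGG
GGGGGG
GGGGGG
After op 4 fill(0,3,Y) [38 cells changed]:
YYYYYY
YKYYYY
YYYYYY
BBYYYY
BYBYYY
BBBYYY
YYYYYY
YYYYYY

Answer: 38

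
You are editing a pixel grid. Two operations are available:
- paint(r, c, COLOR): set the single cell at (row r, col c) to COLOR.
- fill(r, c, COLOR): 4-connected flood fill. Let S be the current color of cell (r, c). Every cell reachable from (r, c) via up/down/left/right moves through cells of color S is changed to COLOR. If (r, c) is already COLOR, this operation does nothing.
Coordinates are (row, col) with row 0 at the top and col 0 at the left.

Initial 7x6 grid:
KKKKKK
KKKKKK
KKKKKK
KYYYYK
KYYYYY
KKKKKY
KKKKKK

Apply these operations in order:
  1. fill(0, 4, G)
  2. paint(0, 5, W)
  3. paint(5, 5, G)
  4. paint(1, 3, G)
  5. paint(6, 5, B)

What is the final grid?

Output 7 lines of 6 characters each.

Answer: GGGGGW
GGGGGG
GGGGGG
GYYYYG
GYYYYY
GGGGGG
GGGGGB

Derivation:
After op 1 fill(0,4,G) [32 cells changed]:
GGGGGG
GGGGGG
GGGGGG
GYYYYG
GYYYYY
GGGGGY
GGGGGG
After op 2 paint(0,5,W):
GGGGGW
GGGGGG
GGGGGG
GYYYYG
GYYYYY
GGGGGY
GGGGGG
After op 3 paint(5,5,G):
GGGGGW
GGGGGG
GGGGGG
GYYYYG
GYYYYY
GGGGGG
GGGGGG
After op 4 paint(1,3,G):
GGGGGW
GGGGGG
GGGGGG
GYYYYG
GYYYYY
GGGGGG
GGGGGG
After op 5 paint(6,5,B):
GGGGGW
GGGGGG
GGGGGG
GYYYYG
GYYYYY
GGGGGG
GGGGGB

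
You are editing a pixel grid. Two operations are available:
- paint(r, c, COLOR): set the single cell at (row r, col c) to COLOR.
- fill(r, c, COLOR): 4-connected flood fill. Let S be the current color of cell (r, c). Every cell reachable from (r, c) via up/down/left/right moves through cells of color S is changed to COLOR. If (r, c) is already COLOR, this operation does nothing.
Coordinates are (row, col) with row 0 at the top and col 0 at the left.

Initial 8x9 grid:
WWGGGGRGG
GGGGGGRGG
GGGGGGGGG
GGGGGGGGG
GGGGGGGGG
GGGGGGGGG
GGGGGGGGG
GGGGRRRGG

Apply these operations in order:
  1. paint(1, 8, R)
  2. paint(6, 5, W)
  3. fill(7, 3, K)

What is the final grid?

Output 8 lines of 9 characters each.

After op 1 paint(1,8,R):
WWGGGGRGG
GGGGGGRGR
GGGGGGGGG
GGGGGGGGG
GGGGGGGGG
GGGGGGGGG
GGGGGGGGG
GGGGRRRGG
After op 2 paint(6,5,W):
WWGGGGRGG
GGGGGGRGR
GGGGGGGGG
GGGGGGGGG
GGGGGGGGG
GGGGGGGGG
GGGGGWGGG
GGGGRRRGG
After op 3 fill(7,3,K) [63 cells changed]:
WWKKKKRKK
KKKKKKRKR
KKKKKKKKK
KKKKKKKKK
KKKKKKKKK
KKKKKKKKK
KKKKKWKKK
KKKKRRRKK

Answer: WWKKKKRKK
KKKKKKRKR
KKKKKKKKK
KKKKKKKKK
KKKKKKKKK
KKKKKKKKK
KKKKKWKKK
KKKKRRRKK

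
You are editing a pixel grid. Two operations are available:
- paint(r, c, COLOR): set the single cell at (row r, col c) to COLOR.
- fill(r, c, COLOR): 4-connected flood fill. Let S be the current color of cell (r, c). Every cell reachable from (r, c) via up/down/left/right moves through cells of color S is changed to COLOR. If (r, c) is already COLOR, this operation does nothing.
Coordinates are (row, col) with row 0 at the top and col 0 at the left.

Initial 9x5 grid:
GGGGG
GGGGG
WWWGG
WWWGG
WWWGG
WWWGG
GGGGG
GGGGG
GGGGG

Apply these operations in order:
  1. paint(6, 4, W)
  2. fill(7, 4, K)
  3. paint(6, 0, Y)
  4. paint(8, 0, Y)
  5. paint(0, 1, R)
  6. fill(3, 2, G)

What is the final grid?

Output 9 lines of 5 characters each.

After op 1 paint(6,4,W):
GGGGG
GGGGG
WWWGG
WWWGG
WWWGG
WWWGG
GGGGW
GGGGG
GGGGG
After op 2 fill(7,4,K) [32 cells changed]:
KKKKK
KKKKK
WWWKK
WWWKK
WWWKK
WWWKK
KKKKW
KKKKK
KKKKK
After op 3 paint(6,0,Y):
KKKKK
KKKKK
WWWKK
WWWKK
WWWKK
WWWKK
YKKKW
KKKKK
KKKKK
After op 4 paint(8,0,Y):
KKKKK
KKKKK
WWWKK
WWWKK
WWWKK
WWWKK
YKKKW
KKKKK
YKKKK
After op 5 paint(0,1,R):
KRKKK
KKKKK
WWWKK
WWWKK
WWWKK
WWWKK
YKKKW
KKKKK
YKKKK
After op 6 fill(3,2,G) [12 cells changed]:
KRKKK
KKKKK
GGGKK
GGGKK
GGGKK
GGGKK
YKKKW
KKKKK
YKKKK

Answer: KRKKK
KKKKK
GGGKK
GGGKK
GGGKK
GGGKK
YKKKW
KKKKK
YKKKK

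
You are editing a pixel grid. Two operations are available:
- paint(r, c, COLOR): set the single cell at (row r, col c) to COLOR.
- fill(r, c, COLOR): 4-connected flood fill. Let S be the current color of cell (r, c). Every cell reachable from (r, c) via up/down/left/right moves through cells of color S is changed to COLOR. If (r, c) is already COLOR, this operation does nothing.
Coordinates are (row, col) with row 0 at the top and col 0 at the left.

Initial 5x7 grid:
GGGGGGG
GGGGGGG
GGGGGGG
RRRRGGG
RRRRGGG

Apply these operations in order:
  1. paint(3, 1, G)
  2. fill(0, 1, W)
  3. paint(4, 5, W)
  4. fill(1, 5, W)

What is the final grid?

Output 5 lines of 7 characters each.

Answer: WWWWWWW
WWWWWWW
WWWWWWW
RWRRWWW
RRRRWWW

Derivation:
After op 1 paint(3,1,G):
GGGGGGG
GGGGGGG
GGGGGGG
RGRRGGG
RRRRGGG
After op 2 fill(0,1,W) [28 cells changed]:
WWWWWWW
WWWWWWW
WWWWWWW
RWRRWWW
RRRRWWW
After op 3 paint(4,5,W):
WWWWWWW
WWWWWWW
WWWWWWW
RWRRWWW
RRRRWWW
After op 4 fill(1,5,W) [0 cells changed]:
WWWWWWW
WWWWWWW
WWWWWWW
RWRRWWW
RRRRWWW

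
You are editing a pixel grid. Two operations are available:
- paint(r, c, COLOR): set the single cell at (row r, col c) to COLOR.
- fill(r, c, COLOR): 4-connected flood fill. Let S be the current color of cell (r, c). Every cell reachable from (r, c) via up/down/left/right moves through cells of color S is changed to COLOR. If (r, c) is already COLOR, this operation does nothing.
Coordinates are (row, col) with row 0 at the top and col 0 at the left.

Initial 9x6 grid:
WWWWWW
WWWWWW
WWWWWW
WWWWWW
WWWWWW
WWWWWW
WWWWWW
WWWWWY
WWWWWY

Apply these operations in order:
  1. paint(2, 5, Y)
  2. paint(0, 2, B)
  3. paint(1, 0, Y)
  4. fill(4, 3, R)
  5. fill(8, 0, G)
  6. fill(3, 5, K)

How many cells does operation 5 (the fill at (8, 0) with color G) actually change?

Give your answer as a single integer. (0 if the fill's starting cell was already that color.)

Answer: 49

Derivation:
After op 1 paint(2,5,Y):
WWWWWW
WWWWWW
WWWWWY
WWWWWW
WWWWWW
WWWWWW
WWWWWW
WWWWWY
WWWWWY
After op 2 paint(0,2,B):
WWBWWW
WWWWWW
WWWWWY
WWWWWW
WWWWWW
WWWWWW
WWWWWW
WWWWWY
WWWWWY
After op 3 paint(1,0,Y):
WWBWWW
YWWWWW
WWWWWY
WWWWWW
WWWWWW
WWWWWW
WWWWWW
WWWWWY
WWWWWY
After op 4 fill(4,3,R) [49 cells changed]:
RRBRRR
YRRRRR
RRRRRY
RRRRRR
RRRRRR
RRRRRR
RRRRRR
RRRRRY
RRRRRY
After op 5 fill(8,0,G) [49 cells changed]:
GGBGGG
YGGGGG
GGGGGY
GGGGGG
GGGGGG
GGGGGG
GGGGGG
GGGGGY
GGGGGY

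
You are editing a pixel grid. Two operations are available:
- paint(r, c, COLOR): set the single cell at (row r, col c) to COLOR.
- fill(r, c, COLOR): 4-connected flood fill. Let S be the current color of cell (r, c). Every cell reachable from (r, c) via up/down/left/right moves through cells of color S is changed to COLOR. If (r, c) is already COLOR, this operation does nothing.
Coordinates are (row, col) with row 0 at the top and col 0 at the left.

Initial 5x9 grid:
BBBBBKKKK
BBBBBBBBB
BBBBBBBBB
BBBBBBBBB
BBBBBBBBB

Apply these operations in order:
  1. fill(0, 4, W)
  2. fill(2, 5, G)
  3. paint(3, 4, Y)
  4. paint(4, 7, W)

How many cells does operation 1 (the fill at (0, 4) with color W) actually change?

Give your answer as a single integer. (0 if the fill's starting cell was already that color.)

After op 1 fill(0,4,W) [41 cells changed]:
WWWWWKKKK
WWWWWWWWW
WWWWWWWWW
WWWWWWWWW
WWWWWWWWW

Answer: 41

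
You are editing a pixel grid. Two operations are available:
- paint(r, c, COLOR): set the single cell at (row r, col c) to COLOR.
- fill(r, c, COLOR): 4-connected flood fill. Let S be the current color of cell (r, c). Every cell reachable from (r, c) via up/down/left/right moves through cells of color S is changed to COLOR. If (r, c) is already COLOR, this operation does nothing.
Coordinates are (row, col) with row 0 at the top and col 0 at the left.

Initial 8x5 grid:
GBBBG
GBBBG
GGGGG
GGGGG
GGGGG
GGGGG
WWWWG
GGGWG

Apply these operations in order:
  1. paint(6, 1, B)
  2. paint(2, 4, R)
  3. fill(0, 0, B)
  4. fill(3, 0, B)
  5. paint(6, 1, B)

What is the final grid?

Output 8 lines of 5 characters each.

After op 1 paint(6,1,B):
GBBBG
GBBBG
GGGGG
GGGGG
GGGGG
GGGGG
WBWWG
GGGWG
After op 2 paint(2,4,R):
GBBBG
GBBBG
GGGGR
GGGGG
GGGGG
GGGGG
WBWWG
GGGWG
After op 3 fill(0,0,B) [23 cells changed]:
BBBBG
BBBBG
BBBBR
BBBBB
BBBBB
BBBBB
WBWWB
GGGWB
After op 4 fill(3,0,B) [0 cells changed]:
BBBBG
BBBBG
BBBBR
BBBBB
BBBBB
BBBBB
WBWWB
GGGWB
After op 5 paint(6,1,B):
BBBBG
BBBBG
BBBBR
BBBBB
BBBBB
BBBBB
WBWWB
GGGWB

Answer: BBBBG
BBBBG
BBBBR
BBBBB
BBBBB
BBBBB
WBWWB
GGGWB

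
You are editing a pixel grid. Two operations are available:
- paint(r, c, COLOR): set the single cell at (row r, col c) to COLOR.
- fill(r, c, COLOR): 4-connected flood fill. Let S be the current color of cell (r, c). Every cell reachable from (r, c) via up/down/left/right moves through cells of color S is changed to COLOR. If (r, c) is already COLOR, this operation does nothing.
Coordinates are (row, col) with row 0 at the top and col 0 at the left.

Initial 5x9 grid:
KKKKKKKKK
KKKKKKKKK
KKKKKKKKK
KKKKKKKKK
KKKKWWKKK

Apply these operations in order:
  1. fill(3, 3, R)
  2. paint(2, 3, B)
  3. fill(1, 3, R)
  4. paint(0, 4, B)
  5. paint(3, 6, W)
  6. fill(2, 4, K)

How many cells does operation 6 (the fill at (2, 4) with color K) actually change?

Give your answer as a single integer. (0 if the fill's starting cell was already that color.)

Answer: 40

Derivation:
After op 1 fill(3,3,R) [43 cells changed]:
RRRRRRRRR
RRRRRRRRR
RRRRRRRRR
RRRRRRRRR
RRRRWWRRR
After op 2 paint(2,3,B):
RRRRRRRRR
RRRRRRRRR
RRRBRRRRR
RRRRRRRRR
RRRRWWRRR
After op 3 fill(1,3,R) [0 cells changed]:
RRRRRRRRR
RRRRRRRRR
RRRBRRRRR
RRRRRRRRR
RRRRWWRRR
After op 4 paint(0,4,B):
RRRRBRRRR
RRRRRRRRR
RRRBRRRRR
RRRRRRRRR
RRRRWWRRR
After op 5 paint(3,6,W):
RRRRBRRRR
RRRRRRRRR
RRRBRRRRR
RRRRRRWRR
RRRRWWRRR
After op 6 fill(2,4,K) [40 cells changed]:
KKKKBKKKK
KKKKKKKKK
KKKBKKKKK
KKKKKKWKK
KKKKWWKKK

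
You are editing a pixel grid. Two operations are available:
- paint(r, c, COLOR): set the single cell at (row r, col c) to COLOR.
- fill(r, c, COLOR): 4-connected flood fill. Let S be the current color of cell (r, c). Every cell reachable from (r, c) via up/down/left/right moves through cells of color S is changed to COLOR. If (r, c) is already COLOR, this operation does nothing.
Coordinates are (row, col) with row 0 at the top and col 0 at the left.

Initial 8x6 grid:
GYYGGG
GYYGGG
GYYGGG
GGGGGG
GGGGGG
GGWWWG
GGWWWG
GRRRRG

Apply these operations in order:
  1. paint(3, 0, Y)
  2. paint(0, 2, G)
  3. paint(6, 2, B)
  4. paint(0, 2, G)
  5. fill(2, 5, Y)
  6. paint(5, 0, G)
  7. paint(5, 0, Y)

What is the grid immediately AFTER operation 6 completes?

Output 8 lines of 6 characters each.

Answer: GYYYYY
GYYYYY
GYYYYY
YYYYYY
YYYYYY
GYWWWY
YYBWWY
YRRRRY

Derivation:
After op 1 paint(3,0,Y):
GYYGGG
GYYGGG
GYYGGG
YGGGGG
GGGGGG
GGWWWG
GGWWWG
GRRRRG
After op 2 paint(0,2,G):
GYGGGG
GYYGGG
GYYGGG
YGGGGG
GGGGGG
GGWWWG
GGWWWG
GRRRRG
After op 3 paint(6,2,B):
GYGGGG
GYYGGG
GYYGGG
YGGGGG
GGGGGG
GGWWWG
GGBWWG
GRRRRG
After op 4 paint(0,2,G):
GYGGGG
GYYGGG
GYYGGG
YGGGGG
GGGGGG
GGWWWG
GGBWWG
GRRRRG
After op 5 fill(2,5,Y) [29 cells changed]:
GYYYYY
GYYYYY
GYYYYY
YYYYYY
YYYYYY
YYWWWY
YYBWWY
YRRRRY
After op 6 paint(5,0,G):
GYYYYY
GYYYYY
GYYYYY
YYYYYY
YYYYYY
GYWWWY
YYBWWY
YRRRRY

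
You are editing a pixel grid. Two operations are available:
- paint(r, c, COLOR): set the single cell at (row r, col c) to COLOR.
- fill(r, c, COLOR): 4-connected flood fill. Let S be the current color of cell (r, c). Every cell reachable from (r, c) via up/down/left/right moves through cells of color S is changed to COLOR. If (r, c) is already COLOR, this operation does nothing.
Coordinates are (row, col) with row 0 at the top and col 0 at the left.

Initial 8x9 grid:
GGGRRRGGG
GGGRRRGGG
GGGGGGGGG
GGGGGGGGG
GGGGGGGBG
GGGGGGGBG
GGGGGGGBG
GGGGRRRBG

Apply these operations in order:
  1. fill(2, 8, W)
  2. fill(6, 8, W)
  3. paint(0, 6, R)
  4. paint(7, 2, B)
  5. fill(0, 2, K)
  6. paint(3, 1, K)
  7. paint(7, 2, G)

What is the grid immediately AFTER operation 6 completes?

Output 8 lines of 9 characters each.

Answer: KKKRRRRKK
KKKRRRKKK
KKKKKKKKK
KKKKKKKKK
KKKKKKKBK
KKKKKKKBK
KKKKKKKBK
KKBKRRRBK

Derivation:
After op 1 fill(2,8,W) [59 cells changed]:
WWWRRRWWW
WWWRRRWWW
WWWWWWWWW
WWWWWWWWW
WWWWWWWBW
WWWWWWWBW
WWWWWWWBW
WWWWRRRBW
After op 2 fill(6,8,W) [0 cells changed]:
WWWRRRWWW
WWWRRRWWW
WWWWWWWWW
WWWWWWWWW
WWWWWWWBW
WWWWWWWBW
WWWWWWWBW
WWWWRRRBW
After op 3 paint(0,6,R):
WWWRRRRWW
WWWRRRWWW
WWWWWWWWW
WWWWWWWWW
WWWWWWWBW
WWWWWWWBW
WWWWWWWBW
WWWWRRRBW
After op 4 paint(7,2,B):
WWWRRRRWW
WWWRRRWWW
WWWWWWWWW
WWWWWWWWW
WWWWWWWBW
WWWWWWWBW
WWWWWWWBW
WWBWRRRBW
After op 5 fill(0,2,K) [57 cells changed]:
KKKRRRRKK
KKKRRRKKK
KKKKKKKKK
KKKKKKKKK
KKKKKKKBK
KKKKKKKBK
KKKKKKKBK
KKBKRRRBK
After op 6 paint(3,1,K):
KKKRRRRKK
KKKRRRKKK
KKKKKKKKK
KKKKKKKKK
KKKKKKKBK
KKKKKKKBK
KKKKKKKBK
KKBKRRRBK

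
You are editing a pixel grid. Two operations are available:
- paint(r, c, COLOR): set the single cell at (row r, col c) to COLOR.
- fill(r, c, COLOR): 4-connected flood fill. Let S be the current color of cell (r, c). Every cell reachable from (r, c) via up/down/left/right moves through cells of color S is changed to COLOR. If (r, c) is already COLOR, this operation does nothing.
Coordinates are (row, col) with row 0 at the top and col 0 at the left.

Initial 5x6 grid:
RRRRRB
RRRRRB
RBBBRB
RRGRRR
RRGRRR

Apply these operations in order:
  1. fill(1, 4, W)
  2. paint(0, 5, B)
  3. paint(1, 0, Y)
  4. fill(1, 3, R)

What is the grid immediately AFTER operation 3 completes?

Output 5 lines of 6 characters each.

After op 1 fill(1,4,W) [22 cells changed]:
WWWWWB
WWWWWB
WBBBWB
WWGWWW
WWGWWW
After op 2 paint(0,5,B):
WWWWWB
WWWWWB
WBBBWB
WWGWWW
WWGWWW
After op 3 paint(1,0,Y):
WWWWWB
YWWWWB
WBBBWB
WWGWWW
WWGWWW

Answer: WWWWWB
YWWWWB
WBBBWB
WWGWWW
WWGWWW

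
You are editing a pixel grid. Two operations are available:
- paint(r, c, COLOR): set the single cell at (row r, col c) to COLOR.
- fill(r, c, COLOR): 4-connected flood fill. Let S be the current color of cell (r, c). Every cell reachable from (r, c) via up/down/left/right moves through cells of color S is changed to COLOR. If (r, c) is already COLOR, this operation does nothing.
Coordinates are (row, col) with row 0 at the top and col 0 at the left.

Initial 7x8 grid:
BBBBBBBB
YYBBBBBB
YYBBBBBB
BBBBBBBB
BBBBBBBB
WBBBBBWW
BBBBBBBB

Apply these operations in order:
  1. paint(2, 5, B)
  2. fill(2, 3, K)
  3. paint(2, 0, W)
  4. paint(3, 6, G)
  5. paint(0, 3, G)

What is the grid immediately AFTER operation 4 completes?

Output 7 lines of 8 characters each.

After op 1 paint(2,5,B):
BBBBBBBB
YYBBBBBB
YYBBBBBB
BBBBBBBB
BBBBBBBB
WBBBBBWW
BBBBBBBB
After op 2 fill(2,3,K) [49 cells changed]:
KKKKKKKK
YYKKKKKK
YYKKKKKK
KKKKKKKK
KKKKKKKK
WKKKKKWW
KKKKKKKK
After op 3 paint(2,0,W):
KKKKKKKK
YYKKKKKK
WYKKKKKK
KKKKKKKK
KKKKKKKK
WKKKKKWW
KKKKKKKK
After op 4 paint(3,6,G):
KKKKKKKK
YYKKKKKK
WYKKKKKK
KKKKKKGK
KKKKKKKK
WKKKKKWW
KKKKKKKK

Answer: KKKKKKKK
YYKKKKKK
WYKKKKKK
KKKKKKGK
KKKKKKKK
WKKKKKWW
KKKKKKKK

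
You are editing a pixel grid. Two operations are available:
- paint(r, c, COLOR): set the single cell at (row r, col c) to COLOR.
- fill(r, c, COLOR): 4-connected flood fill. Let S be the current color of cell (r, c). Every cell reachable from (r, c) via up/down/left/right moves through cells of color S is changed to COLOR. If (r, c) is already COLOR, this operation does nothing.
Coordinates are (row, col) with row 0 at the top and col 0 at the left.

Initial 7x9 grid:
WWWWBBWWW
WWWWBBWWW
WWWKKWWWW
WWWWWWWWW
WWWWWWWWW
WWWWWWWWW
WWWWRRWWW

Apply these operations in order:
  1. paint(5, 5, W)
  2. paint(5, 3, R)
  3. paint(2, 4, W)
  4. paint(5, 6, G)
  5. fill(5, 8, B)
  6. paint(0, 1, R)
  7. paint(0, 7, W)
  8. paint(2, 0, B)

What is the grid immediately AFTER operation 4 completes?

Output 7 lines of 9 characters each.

Answer: WWWWBBWWW
WWWWBBWWW
WWWKWWWWW
WWWWWWWWW
WWWWWWWWW
WWWRWWGWW
WWWWRRWWW

Derivation:
After op 1 paint(5,5,W):
WWWWBBWWW
WWWWBBWWW
WWWKKWWWW
WWWWWWWWW
WWWWWWWWW
WWWWWWWWW
WWWWRRWWW
After op 2 paint(5,3,R):
WWWWBBWWW
WWWWBBWWW
WWWKKWWWW
WWWWWWWWW
WWWWWWWWW
WWWRWWWWW
WWWWRRWWW
After op 3 paint(2,4,W):
WWWWBBWWW
WWWWBBWWW
WWWKWWWWW
WWWWWWWWW
WWWWWWWWW
WWWRWWWWW
WWWWRRWWW
After op 4 paint(5,6,G):
WWWWBBWWW
WWWWBBWWW
WWWKWWWWW
WWWWWWWWW
WWWWWWWWW
WWWRWWGWW
WWWWRRWWW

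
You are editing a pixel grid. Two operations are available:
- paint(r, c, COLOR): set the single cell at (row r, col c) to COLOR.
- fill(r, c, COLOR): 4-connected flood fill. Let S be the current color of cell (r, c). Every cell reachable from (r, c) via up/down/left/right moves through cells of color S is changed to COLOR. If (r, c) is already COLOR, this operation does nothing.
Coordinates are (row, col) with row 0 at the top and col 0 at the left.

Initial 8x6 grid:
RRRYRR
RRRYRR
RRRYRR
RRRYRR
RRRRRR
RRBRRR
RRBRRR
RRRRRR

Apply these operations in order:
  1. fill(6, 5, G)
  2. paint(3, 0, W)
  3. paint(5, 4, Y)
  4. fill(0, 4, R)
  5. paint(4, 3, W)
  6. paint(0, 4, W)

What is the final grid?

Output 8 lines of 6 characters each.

After op 1 fill(6,5,G) [42 cells changed]:
GGGYGG
GGGYGG
GGGYGG
GGGYGG
GGGGGG
GGBGGG
GGBGGG
GGGGGG
After op 2 paint(3,0,W):
GGGYGG
GGGYGG
GGGYGG
WGGYGG
GGGGGG
GGBGGG
GGBGGG
GGGGGG
After op 3 paint(5,4,Y):
GGGYGG
GGGYGG
GGGYGG
WGGYGG
GGGGGG
GGBGYG
GGBGGG
GGGGGG
After op 4 fill(0,4,R) [40 cells changed]:
RRRYRR
RRRYRR
RRRYRR
WRRYRR
RRRRRR
RRBRYR
RRBRRR
RRRRRR
After op 5 paint(4,3,W):
RRRYRR
RRRYRR
RRRYRR
WRRYRR
RRRWRR
RRBRYR
RRBRRR
RRRRRR
After op 6 paint(0,4,W):
RRRYWR
RRRYRR
RRRYRR
WRRYRR
RRRWRR
RRBRYR
RRBRRR
RRRRRR

Answer: RRRYWR
RRRYRR
RRRYRR
WRRYRR
RRRWRR
RRBRYR
RRBRRR
RRRRRR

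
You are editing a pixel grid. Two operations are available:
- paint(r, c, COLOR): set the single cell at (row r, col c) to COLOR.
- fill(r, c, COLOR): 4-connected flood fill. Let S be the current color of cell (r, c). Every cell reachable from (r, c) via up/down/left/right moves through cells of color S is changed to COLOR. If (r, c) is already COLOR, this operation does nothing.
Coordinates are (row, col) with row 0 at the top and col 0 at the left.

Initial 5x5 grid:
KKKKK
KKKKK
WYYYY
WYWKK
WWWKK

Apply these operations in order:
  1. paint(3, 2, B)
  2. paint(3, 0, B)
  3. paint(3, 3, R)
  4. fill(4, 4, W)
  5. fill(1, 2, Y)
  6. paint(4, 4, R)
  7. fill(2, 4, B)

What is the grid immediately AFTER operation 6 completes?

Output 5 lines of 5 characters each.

Answer: YYYYY
YYYYY
WYYYY
BYBRW
WWWWR

Derivation:
After op 1 paint(3,2,B):
KKKKK
KKKKK
WYYYY
WYBKK
WWWKK
After op 2 paint(3,0,B):
KKKKK
KKKKK
WYYYY
BYBKK
WWWKK
After op 3 paint(3,3,R):
KKKKK
KKKKK
WYYYY
BYBRK
WWWKK
After op 4 fill(4,4,W) [3 cells changed]:
KKKKK
KKKKK
WYYYY
BYBRW
WWWWW
After op 5 fill(1,2,Y) [10 cells changed]:
YYYYY
YYYYY
WYYYY
BYBRW
WWWWW
After op 6 paint(4,4,R):
YYYYY
YYYYY
WYYYY
BYBRW
WWWWR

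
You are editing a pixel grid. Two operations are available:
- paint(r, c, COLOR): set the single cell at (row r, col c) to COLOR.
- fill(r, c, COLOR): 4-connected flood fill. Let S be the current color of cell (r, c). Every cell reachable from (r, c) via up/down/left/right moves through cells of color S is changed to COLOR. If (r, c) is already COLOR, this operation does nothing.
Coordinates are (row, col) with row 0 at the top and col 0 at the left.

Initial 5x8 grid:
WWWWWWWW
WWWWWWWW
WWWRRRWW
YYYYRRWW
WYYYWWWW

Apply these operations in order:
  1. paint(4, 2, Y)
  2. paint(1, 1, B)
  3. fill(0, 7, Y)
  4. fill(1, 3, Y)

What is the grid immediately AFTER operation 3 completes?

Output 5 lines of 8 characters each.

After op 1 paint(4,2,Y):
WWWWWWWW
WWWWWWWW
WWWRRRWW
YYYYRRWW
WYYYWWWW
After op 2 paint(1,1,B):
WWWWWWWW
WBWWWWWW
WWWRRRWW
YYYYRRWW
WYYYWWWW
After op 3 fill(0,7,Y) [26 cells changed]:
YYYYYYYY
YBYYYYYY
YYYRRRYY
YYYYRRYY
WYYYYYYY

Answer: YYYYYYYY
YBYYYYYY
YYYRRRYY
YYYYRRYY
WYYYYYYY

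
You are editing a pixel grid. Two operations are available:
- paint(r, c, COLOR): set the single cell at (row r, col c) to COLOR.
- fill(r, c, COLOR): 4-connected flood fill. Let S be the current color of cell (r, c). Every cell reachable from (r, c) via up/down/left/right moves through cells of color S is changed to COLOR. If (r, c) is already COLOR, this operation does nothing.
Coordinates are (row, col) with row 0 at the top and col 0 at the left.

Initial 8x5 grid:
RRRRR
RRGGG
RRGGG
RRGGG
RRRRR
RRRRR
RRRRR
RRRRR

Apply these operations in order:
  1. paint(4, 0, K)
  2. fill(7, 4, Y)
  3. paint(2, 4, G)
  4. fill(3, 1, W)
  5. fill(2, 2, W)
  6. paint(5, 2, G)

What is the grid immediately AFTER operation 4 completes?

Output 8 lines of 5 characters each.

After op 1 paint(4,0,K):
RRRRR
RRGGG
RRGGG
RRGGG
KRRRR
RRRRR
RRRRR
RRRRR
After op 2 fill(7,4,Y) [30 cells changed]:
YYYYY
YYGGG
YYGGG
YYGGG
KYYYY
YYYYY
YYYYY
YYYYY
After op 3 paint(2,4,G):
YYYYY
YYGGG
YYGGG
YYGGG
KYYYY
YYYYY
YYYYY
YYYYY
After op 4 fill(3,1,W) [30 cells changed]:
WWWWW
WWGGG
WWGGG
WWGGG
KWWWW
WWWWW
WWWWW
WWWWW

Answer: WWWWW
WWGGG
WWGGG
WWGGG
KWWWW
WWWWW
WWWWW
WWWWW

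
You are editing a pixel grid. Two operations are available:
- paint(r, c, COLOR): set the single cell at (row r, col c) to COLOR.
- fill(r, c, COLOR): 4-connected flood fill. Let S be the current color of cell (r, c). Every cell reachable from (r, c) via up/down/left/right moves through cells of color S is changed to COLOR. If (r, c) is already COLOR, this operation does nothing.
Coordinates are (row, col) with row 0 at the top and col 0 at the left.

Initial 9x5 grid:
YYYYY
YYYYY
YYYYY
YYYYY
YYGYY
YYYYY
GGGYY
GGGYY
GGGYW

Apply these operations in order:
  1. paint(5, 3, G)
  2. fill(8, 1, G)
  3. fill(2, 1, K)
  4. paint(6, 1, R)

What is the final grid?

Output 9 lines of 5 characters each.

Answer: KKKKK
KKKKK
KKKKK
KKKKK
KKGKK
KKKGK
GRGKK
GGGKK
GGGKW

Derivation:
After op 1 paint(5,3,G):
YYYYY
YYYYY
YYYYY
YYYYY
YYGYY
YYYGY
GGGYY
GGGYY
GGGYW
After op 2 fill(8,1,G) [0 cells changed]:
YYYYY
YYYYY
YYYYY
YYYYY
YYGYY
YYYGY
GGGYY
GGGYY
GGGYW
After op 3 fill(2,1,K) [33 cells changed]:
KKKKK
KKKKK
KKKKK
KKKKK
KKGKK
KKKGK
GGGKK
GGGKK
GGGKW
After op 4 paint(6,1,R):
KKKKK
KKKKK
KKKKK
KKKKK
KKGKK
KKKGK
GRGKK
GGGKK
GGGKW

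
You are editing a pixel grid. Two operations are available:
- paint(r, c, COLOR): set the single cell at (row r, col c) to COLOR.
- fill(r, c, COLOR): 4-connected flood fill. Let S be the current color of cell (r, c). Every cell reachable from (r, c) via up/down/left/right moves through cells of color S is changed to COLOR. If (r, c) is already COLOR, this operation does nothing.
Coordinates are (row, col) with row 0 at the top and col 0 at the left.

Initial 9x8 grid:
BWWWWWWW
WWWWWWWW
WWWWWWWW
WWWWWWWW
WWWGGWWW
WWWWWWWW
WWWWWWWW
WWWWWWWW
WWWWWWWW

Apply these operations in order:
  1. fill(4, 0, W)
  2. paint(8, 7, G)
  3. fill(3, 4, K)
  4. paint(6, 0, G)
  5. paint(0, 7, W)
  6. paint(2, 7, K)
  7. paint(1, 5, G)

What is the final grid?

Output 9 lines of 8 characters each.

Answer: BKKKKKKW
KKKKKGKK
KKKKKKKK
KKKKKKKK
KKKGGKKK
KKKKKKKK
GKKKKKKK
KKKKKKKK
KKKKKKKG

Derivation:
After op 1 fill(4,0,W) [0 cells changed]:
BWWWWWWW
WWWWWWWW
WWWWWWWW
WWWWWWWW
WWWGGWWW
WWWWWWWW
WWWWWWWW
WWWWWWWW
WWWWWWWW
After op 2 paint(8,7,G):
BWWWWWWW
WWWWWWWW
WWWWWWWW
WWWWWWWW
WWWGGWWW
WWWWWWWW
WWWWWWWW
WWWWWWWW
WWWWWWWG
After op 3 fill(3,4,K) [68 cells changed]:
BKKKKKKK
KKKKKKKK
KKKKKKKK
KKKKKKKK
KKKGGKKK
KKKKKKKK
KKKKKKKK
KKKKKKKK
KKKKKKKG
After op 4 paint(6,0,G):
BKKKKKKK
KKKKKKKK
KKKKKKKK
KKKKKKKK
KKKGGKKK
KKKKKKKK
GKKKKKKK
KKKKKKKK
KKKKKKKG
After op 5 paint(0,7,W):
BKKKKKKW
KKKKKKKK
KKKKKKKK
KKKKKKKK
KKKGGKKK
KKKKKKKK
GKKKKKKK
KKKKKKKK
KKKKKKKG
After op 6 paint(2,7,K):
BKKKKKKW
KKKKKKKK
KKKKKKKK
KKKKKKKK
KKKGGKKK
KKKKKKKK
GKKKKKKK
KKKKKKKK
KKKKKKKG
After op 7 paint(1,5,G):
BKKKKKKW
KKKKKGKK
KKKKKKKK
KKKKKKKK
KKKGGKKK
KKKKKKKK
GKKKKKKK
KKKKKKKK
KKKKKKKG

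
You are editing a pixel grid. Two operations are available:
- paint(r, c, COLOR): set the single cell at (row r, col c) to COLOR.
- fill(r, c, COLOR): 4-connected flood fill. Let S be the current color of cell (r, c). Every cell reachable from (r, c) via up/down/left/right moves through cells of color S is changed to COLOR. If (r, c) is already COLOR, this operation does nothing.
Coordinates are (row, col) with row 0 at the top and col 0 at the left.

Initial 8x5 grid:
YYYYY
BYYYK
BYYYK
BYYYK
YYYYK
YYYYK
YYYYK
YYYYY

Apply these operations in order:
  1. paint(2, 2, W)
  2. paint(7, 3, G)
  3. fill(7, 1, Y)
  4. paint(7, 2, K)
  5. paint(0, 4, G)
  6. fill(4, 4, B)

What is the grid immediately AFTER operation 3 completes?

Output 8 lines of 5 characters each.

Answer: YYYYY
BYYYK
BYWYK
BYYYK
YYYYK
YYYYK
YYYYK
YYYGY

Derivation:
After op 1 paint(2,2,W):
YYYYY
BYYYK
BYWYK
BYYYK
YYYYK
YYYYK
YYYYK
YYYYY
After op 2 paint(7,3,G):
YYYYY
BYYYK
BYWYK
BYYYK
YYYYK
YYYYK
YYYYK
YYYGY
After op 3 fill(7,1,Y) [0 cells changed]:
YYYYY
BYYYK
BYWYK
BYYYK
YYYYK
YYYYK
YYYYK
YYYGY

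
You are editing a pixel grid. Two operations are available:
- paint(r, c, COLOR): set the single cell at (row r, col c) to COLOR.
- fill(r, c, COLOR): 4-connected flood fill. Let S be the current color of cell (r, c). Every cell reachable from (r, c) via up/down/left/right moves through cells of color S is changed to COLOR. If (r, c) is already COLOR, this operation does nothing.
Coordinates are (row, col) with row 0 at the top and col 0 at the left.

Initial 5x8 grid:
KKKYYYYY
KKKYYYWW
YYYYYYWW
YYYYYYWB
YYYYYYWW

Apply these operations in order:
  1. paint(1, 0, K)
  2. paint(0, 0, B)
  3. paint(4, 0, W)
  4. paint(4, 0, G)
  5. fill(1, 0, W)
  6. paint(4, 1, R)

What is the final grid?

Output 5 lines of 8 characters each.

After op 1 paint(1,0,K):
KKKYYYYY
KKKYYYWW
YYYYYYWW
YYYYYYWB
YYYYYYWW
After op 2 paint(0,0,B):
BKKYYYYY
KKKYYYWW
YYYYYYWW
YYYYYYWB
YYYYYYWW
After op 3 paint(4,0,W):
BKKYYYYY
KKKYYYWW
YYYYYYWW
YYYYYYWB
WYYYYYWW
After op 4 paint(4,0,G):
BKKYYYYY
KKKYYYWW
YYYYYYWW
YYYYYYWB
GYYYYYWW
After op 5 fill(1,0,W) [5 cells changed]:
BWWYYYYY
WWWYYYWW
YYYYYYWW
YYYYYYWB
GYYYYYWW
After op 6 paint(4,1,R):
BWWYYYYY
WWWYYYWW
YYYYYYWW
YYYYYYWB
GRYYYYWW

Answer: BWWYYYYY
WWWYYYWW
YYYYYYWW
YYYYYYWB
GRYYYYWW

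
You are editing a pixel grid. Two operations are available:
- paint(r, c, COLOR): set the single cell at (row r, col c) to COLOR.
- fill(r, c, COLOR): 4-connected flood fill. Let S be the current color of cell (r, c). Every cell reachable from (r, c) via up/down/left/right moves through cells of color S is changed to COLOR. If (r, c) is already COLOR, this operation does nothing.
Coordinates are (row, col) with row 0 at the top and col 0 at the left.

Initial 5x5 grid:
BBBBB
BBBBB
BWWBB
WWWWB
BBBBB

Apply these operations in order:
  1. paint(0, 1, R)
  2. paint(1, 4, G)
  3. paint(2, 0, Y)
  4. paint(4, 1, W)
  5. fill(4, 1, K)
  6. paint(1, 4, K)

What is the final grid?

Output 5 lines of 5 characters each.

After op 1 paint(0,1,R):
BRBBB
BBBBB
BWWBB
WWWWB
BBBBB
After op 2 paint(1,4,G):
BRBBB
BBBBG
BWWBB
WWWWB
BBBBB
After op 3 paint(2,0,Y):
BRBBB
BBBBG
YWWBB
WWWWB
BBBBB
After op 4 paint(4,1,W):
BRBBB
BBBBG
YWWBB
WWWWB
BWBBB
After op 5 fill(4,1,K) [7 cells changed]:
BRBBB
BBBBG
YKKBB
KKKKB
BKBBB
After op 6 paint(1,4,K):
BRBBB
BBBBK
YKKBB
KKKKB
BKBBB

Answer: BRBBB
BBBBK
YKKBB
KKKKB
BKBBB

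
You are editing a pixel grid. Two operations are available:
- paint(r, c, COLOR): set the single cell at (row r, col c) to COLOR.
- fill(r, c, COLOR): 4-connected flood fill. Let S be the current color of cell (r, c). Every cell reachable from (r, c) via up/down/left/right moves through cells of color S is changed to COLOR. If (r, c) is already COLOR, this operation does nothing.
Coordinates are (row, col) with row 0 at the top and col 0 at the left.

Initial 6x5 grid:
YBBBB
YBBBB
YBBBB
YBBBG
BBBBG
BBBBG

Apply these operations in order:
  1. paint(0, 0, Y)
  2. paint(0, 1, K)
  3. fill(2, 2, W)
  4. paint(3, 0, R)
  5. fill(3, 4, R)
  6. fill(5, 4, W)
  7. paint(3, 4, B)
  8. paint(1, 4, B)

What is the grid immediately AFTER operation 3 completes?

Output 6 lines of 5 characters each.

After op 1 paint(0,0,Y):
YBBBB
YBBBB
YBBBB
YBBBG
BBBBG
BBBBG
After op 2 paint(0,1,K):
YKBBB
YBBBB
YBBBB
YBBBG
BBBBG
BBBBG
After op 3 fill(2,2,W) [22 cells changed]:
YKWWW
YWWWW
YWWWW
YWWWG
WWWWG
WWWWG

Answer: YKWWW
YWWWW
YWWWW
YWWWG
WWWWG
WWWWG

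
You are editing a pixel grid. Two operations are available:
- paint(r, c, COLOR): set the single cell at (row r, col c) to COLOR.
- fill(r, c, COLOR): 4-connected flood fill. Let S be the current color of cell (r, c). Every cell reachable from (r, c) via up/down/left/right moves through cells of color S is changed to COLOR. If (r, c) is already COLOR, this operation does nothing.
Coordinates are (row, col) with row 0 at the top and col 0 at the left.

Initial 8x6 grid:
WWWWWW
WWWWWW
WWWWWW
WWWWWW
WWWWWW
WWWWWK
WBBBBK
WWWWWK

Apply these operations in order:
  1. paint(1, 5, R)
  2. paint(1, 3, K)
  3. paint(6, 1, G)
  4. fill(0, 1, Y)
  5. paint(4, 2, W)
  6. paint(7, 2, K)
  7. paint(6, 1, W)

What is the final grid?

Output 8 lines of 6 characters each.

After op 1 paint(1,5,R):
WWWWWW
WWWWWR
WWWWWW
WWWWWW
WWWWWW
WWWWWK
WBBBBK
WWWWWK
After op 2 paint(1,3,K):
WWWWWW
WWWKWR
WWWWWW
WWWWWW
WWWWWW
WWWWWK
WBBBBK
WWWWWK
After op 3 paint(6,1,G):
WWWWWW
WWWKWR
WWWWWW
WWWWWW
WWWWWW
WWWWWK
WGBBBK
WWWWWK
After op 4 fill(0,1,Y) [39 cells changed]:
YYYYYY
YYYKYR
YYYYYY
YYYYYY
YYYYYY
YYYYYK
YGBBBK
YYYYYK
After op 5 paint(4,2,W):
YYYYYY
YYYKYR
YYYYYY
YYYYYY
YYWYYY
YYYYYK
YGBBBK
YYYYYK
After op 6 paint(7,2,K):
YYYYYY
YYYKYR
YYYYYY
YYYYYY
YYWYYY
YYYYYK
YGBBBK
YYKYYK
After op 7 paint(6,1,W):
YYYYYY
YYYKYR
YYYYYY
YYYYYY
YYWYYY
YYYYYK
YWBBBK
YYKYYK

Answer: YYYYYY
YYYKYR
YYYYYY
YYYYYY
YYWYYY
YYYYYK
YWBBBK
YYKYYK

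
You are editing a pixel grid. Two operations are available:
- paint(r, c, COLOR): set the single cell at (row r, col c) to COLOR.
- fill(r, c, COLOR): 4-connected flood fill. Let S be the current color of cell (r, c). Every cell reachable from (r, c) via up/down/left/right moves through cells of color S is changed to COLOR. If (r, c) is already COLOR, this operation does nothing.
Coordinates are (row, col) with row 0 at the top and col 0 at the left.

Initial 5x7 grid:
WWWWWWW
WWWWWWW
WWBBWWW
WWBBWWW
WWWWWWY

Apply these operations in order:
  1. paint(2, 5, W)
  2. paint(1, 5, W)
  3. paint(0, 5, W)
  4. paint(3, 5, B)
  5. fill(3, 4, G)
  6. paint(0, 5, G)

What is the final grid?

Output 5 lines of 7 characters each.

After op 1 paint(2,5,W):
WWWWWWW
WWWWWWW
WWBBWWW
WWBBWWW
WWWWWWY
After op 2 paint(1,5,W):
WWWWWWW
WWWWWWW
WWBBWWW
WWBBWWW
WWWWWWY
After op 3 paint(0,5,W):
WWWWWWW
WWWWWWW
WWBBWWW
WWBBWWW
WWWWWWY
After op 4 paint(3,5,B):
WWWWWWW
WWWWWWW
WWBBWWW
WWBBWBW
WWWWWWY
After op 5 fill(3,4,G) [29 cells changed]:
GGGGGGG
GGGGGGG
GGBBGGG
GGBBGBG
GGGGGGY
After op 6 paint(0,5,G):
GGGGGGG
GGGGGGG
GGBBGGG
GGBBGBG
GGGGGGY

Answer: GGGGGGG
GGGGGGG
GGBBGGG
GGBBGBG
GGGGGGY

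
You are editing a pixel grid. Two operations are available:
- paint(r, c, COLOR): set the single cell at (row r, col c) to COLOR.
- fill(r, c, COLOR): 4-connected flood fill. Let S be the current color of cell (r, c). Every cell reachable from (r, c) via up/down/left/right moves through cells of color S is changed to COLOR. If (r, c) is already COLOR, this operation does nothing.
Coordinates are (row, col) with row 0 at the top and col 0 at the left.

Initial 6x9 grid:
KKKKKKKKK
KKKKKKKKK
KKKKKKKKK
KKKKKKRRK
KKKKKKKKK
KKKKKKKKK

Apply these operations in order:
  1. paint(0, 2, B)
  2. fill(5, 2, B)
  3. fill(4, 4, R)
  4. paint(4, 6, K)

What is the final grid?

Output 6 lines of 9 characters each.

Answer: RRRRRRRRR
RRRRRRRRR
RRRRRRRRR
RRRRRRRRR
RRRRRRKRR
RRRRRRRRR

Derivation:
After op 1 paint(0,2,B):
KKBKKKKKK
KKKKKKKKK
KKKKKKKKK
KKKKKKRRK
KKKKKKKKK
KKKKKKKKK
After op 2 fill(5,2,B) [51 cells changed]:
BBBBBBBBB
BBBBBBBBB
BBBBBBBBB
BBBBBBRRB
BBBBBBBBB
BBBBBBBBB
After op 3 fill(4,4,R) [52 cells changed]:
RRRRRRRRR
RRRRRRRRR
RRRRRRRRR
RRRRRRRRR
RRRRRRRRR
RRRRRRRRR
After op 4 paint(4,6,K):
RRRRRRRRR
RRRRRRRRR
RRRRRRRRR
RRRRRRRRR
RRRRRRKRR
RRRRRRRRR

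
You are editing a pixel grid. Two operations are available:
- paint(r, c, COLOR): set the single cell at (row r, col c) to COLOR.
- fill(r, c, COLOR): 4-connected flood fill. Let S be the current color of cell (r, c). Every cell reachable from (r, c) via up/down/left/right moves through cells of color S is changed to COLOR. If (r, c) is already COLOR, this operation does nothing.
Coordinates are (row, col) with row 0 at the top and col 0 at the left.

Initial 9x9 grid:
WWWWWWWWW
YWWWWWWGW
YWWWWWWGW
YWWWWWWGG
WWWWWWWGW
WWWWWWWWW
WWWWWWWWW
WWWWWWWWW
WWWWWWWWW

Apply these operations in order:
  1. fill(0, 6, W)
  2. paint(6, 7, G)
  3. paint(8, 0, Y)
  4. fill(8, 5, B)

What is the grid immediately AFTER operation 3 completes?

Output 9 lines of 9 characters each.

Answer: WWWWWWWWW
YWWWWWWGW
YWWWWWWGW
YWWWWWWGG
WWWWWWWGW
WWWWWWWWW
WWWWWWWGW
WWWWWWWWW
YWWWWWWWW

Derivation:
After op 1 fill(0,6,W) [0 cells changed]:
WWWWWWWWW
YWWWWWWGW
YWWWWWWGW
YWWWWWWGG
WWWWWWWGW
WWWWWWWWW
WWWWWWWWW
WWWWWWWWW
WWWWWWWWW
After op 2 paint(6,7,G):
WWWWWWWWW
YWWWWWWGW
YWWWWWWGW
YWWWWWWGG
WWWWWWWGW
WWWWWWWWW
WWWWWWWGW
WWWWWWWWW
WWWWWWWWW
After op 3 paint(8,0,Y):
WWWWWWWWW
YWWWWWWGW
YWWWWWWGW
YWWWWWWGG
WWWWWWWGW
WWWWWWWWW
WWWWWWWGW
WWWWWWWWW
YWWWWWWWW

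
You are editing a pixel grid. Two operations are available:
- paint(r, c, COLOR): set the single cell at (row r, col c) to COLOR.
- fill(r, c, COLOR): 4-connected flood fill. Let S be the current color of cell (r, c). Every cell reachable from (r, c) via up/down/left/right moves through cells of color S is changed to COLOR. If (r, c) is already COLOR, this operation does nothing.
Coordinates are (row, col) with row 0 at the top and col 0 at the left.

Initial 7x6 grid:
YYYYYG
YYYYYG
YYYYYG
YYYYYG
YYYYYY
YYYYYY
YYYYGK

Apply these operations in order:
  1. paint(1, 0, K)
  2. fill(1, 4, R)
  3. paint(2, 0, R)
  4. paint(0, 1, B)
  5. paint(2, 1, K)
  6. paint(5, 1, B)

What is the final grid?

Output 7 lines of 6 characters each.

Answer: RBRRRG
KRRRRG
RKRRRG
RRRRRG
RRRRRR
RBRRRR
RRRRGK

Derivation:
After op 1 paint(1,0,K):
YYYYYG
KYYYYG
YYYYYG
YYYYYG
YYYYYY
YYYYYY
YYYYGK
After op 2 fill(1,4,R) [35 cells changed]:
RRRRRG
KRRRRG
RRRRRG
RRRRRG
RRRRRR
RRRRRR
RRRRGK
After op 3 paint(2,0,R):
RRRRRG
KRRRRG
RRRRRG
RRRRRG
RRRRRR
RRRRRR
RRRRGK
After op 4 paint(0,1,B):
RBRRRG
KRRRRG
RRRRRG
RRRRRG
RRRRRR
RRRRRR
RRRRGK
After op 5 paint(2,1,K):
RBRRRG
KRRRRG
RKRRRG
RRRRRG
RRRRRR
RRRRRR
RRRRGK
After op 6 paint(5,1,B):
RBRRRG
KRRRRG
RKRRRG
RRRRRG
RRRRRR
RBRRRR
RRRRGK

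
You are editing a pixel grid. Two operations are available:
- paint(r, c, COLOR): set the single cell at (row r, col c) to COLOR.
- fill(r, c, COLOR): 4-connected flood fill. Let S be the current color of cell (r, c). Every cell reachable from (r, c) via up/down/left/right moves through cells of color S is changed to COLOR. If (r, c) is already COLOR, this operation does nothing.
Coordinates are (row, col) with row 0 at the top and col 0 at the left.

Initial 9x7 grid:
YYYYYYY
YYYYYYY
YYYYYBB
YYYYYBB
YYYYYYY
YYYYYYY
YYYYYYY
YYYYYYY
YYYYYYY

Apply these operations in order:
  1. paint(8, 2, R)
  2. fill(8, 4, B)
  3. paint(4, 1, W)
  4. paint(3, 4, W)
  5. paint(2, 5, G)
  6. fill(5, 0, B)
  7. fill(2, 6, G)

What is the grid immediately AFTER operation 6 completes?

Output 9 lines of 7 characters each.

Answer: BBBBBBB
BBBBBBB
BBBBBGB
BBBBWBB
BWBBBBB
BBBBBBB
BBBBBBB
BBBBBBB
BBRBBBB

Derivation:
After op 1 paint(8,2,R):
YYYYYYY
YYYYYYY
YYYYYBB
YYYYYBB
YYYYYYY
YYYYYYY
YYYYYYY
YYYYYYY
YYRYYYY
After op 2 fill(8,4,B) [58 cells changed]:
BBBBBBB
BBBBBBB
BBBBBBB
BBBBBBB
BBBBBBB
BBBBBBB
BBBBBBB
BBBBBBB
BBRBBBB
After op 3 paint(4,1,W):
BBBBBBB
BBBBBBB
BBBBBBB
BBBBBBB
BWBBBBB
BBBBBBB
BBBBBBB
BBBBBBB
BBRBBBB
After op 4 paint(3,4,W):
BBBBBBB
BBBBBBB
BBBBBBB
BBBBWBB
BWBBBBB
BBBBBBB
BBBBBBB
BBBBBBB
BBRBBBB
After op 5 paint(2,5,G):
BBBBBBB
BBBBBBB
BBBBBGB
BBBBWBB
BWBBBBB
BBBBBBB
BBBBBBB
BBBBBBB
BBRBBBB
After op 6 fill(5,0,B) [0 cells changed]:
BBBBBBB
BBBBBBB
BBBBBGB
BBBBWBB
BWBBBBB
BBBBBBB
BBBBBBB
BBBBBBB
BBRBBBB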